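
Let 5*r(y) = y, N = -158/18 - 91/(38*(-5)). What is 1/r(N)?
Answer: -8550/14191 ≈ -0.60249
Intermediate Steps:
N = -14191/1710 (N = -158*1/18 - 91/(-190) = -79/9 - 91*(-1/190) = -79/9 + 91/190 = -14191/1710 ≈ -8.2988)
r(y) = y/5
1/r(N) = 1/((1/5)*(-14191/1710)) = 1/(-14191/8550) = -8550/14191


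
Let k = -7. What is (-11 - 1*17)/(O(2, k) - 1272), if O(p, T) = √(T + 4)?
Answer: 1696/77047 + 4*I*√3/231141 ≈ 0.022013 + 2.9974e-5*I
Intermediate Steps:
O(p, T) = √(4 + T)
(-11 - 1*17)/(O(2, k) - 1272) = (-11 - 1*17)/(√(4 - 7) - 1272) = (-11 - 17)/(√(-3) - 1272) = -28/(I*√3 - 1272) = -28/(-1272 + I*√3)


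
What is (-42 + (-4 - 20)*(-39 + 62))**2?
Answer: 352836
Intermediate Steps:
(-42 + (-4 - 20)*(-39 + 62))**2 = (-42 - 24*23)**2 = (-42 - 552)**2 = (-594)**2 = 352836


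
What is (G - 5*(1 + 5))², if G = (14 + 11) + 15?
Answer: 100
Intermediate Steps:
G = 40 (G = 25 + 15 = 40)
(G - 5*(1 + 5))² = (40 - 5*(1 + 5))² = (40 - 5*6)² = (40 - 30)² = 10² = 100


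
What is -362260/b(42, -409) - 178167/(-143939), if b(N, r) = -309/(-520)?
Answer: -27114482859197/44477151 ≈ -6.0963e+5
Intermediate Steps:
b(N, r) = 309/520 (b(N, r) = -309*(-1/520) = 309/520)
-362260/b(42, -409) - 178167/(-143939) = -362260/309/520 - 178167/(-143939) = -362260*520/309 - 178167*(-1/143939) = -188375200/309 + 178167/143939 = -27114482859197/44477151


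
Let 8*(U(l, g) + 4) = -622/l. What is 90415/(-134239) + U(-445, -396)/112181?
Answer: -18055178338051/26805136161020 ≈ -0.67357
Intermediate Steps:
U(l, g) = -4 - 311/(4*l) (U(l, g) = -4 + (-622/l)/8 = -4 - 311/(4*l))
90415/(-134239) + U(-445, -396)/112181 = 90415/(-134239) + (-4 - 311/4/(-445))/112181 = 90415*(-1/134239) + (-4 - 311/4*(-1/445))*(1/112181) = -90415/134239 + (-4 + 311/1780)*(1/112181) = -90415/134239 - 6809/1780*1/112181 = -90415/134239 - 6809/199682180 = -18055178338051/26805136161020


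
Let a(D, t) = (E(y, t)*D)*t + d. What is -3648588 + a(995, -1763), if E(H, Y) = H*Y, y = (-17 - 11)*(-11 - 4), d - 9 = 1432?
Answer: 1298900177953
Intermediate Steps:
d = 1441 (d = 9 + 1432 = 1441)
y = 420 (y = -28*(-15) = 420)
a(D, t) = 1441 + 420*D*t**2 (a(D, t) = ((420*t)*D)*t + 1441 = (420*D*t)*t + 1441 = 420*D*t**2 + 1441 = 1441 + 420*D*t**2)
-3648588 + a(995, -1763) = -3648588 + (1441 + 420*995*(-1763)**2) = -3648588 + (1441 + 420*995*3108169) = -3648588 + (1441 + 1298903825100) = -3648588 + 1298903826541 = 1298900177953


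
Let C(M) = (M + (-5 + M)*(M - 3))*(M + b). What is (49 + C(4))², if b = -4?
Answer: 2401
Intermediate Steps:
C(M) = (-4 + M)*(M + (-5 + M)*(-3 + M)) (C(M) = (M + (-5 + M)*(M - 3))*(M - 4) = (M + (-5 + M)*(-3 + M))*(-4 + M) = (-4 + M)*(M + (-5 + M)*(-3 + M)))
(49 + C(4))² = (49 + (-60 + 4³ - 11*4² + 43*4))² = (49 + (-60 + 64 - 11*16 + 172))² = (49 + (-60 + 64 - 176 + 172))² = (49 + 0)² = 49² = 2401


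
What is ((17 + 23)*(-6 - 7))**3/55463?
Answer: -140608000/55463 ≈ -2535.2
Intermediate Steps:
((17 + 23)*(-6 - 7))**3/55463 = (40*(-13))**3*(1/55463) = (-520)**3*(1/55463) = -140608000*1/55463 = -140608000/55463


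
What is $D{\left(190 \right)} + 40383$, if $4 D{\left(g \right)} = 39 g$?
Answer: $\frac{84471}{2} \approx 42236.0$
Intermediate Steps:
$D{\left(g \right)} = \frac{39 g}{4}$
$D{\left(190 \right)} + 40383 = \frac{39}{4} \cdot 190 + 40383 = \frac{3705}{2} + 40383 = \frac{84471}{2}$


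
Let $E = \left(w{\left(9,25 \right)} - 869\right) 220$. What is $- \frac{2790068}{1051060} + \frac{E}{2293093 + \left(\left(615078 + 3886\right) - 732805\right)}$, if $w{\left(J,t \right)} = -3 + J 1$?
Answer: $- \frac{392488470046}{143157787945} \approx -2.7416$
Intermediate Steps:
$w{\left(J,t \right)} = -3 + J$
$E = -189860$ ($E = \left(\left(-3 + 9\right) - 869\right) 220 = \left(6 - 869\right) 220 = \left(-863\right) 220 = -189860$)
$- \frac{2790068}{1051060} + \frac{E}{2293093 + \left(\left(615078 + 3886\right) - 732805\right)} = - \frac{2790068}{1051060} - \frac{189860}{2293093 + \left(\left(615078 + 3886\right) - 732805\right)} = \left(-2790068\right) \frac{1}{1051060} - \frac{189860}{2293093 + \left(618964 - 732805\right)} = - \frac{697517}{262765} - \frac{189860}{2293093 - 113841} = - \frac{697517}{262765} - \frac{189860}{2179252} = - \frac{697517}{262765} - \frac{47465}{544813} = - \frac{392488470046}{143157787945}$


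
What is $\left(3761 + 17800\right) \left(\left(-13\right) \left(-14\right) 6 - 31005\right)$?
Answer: $-644954193$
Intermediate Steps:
$\left(3761 + 17800\right) \left(\left(-13\right) \left(-14\right) 6 - 31005\right) = 21561 \left(182 \cdot 6 - 31005\right) = 21561 \left(1092 - 31005\right) = 21561 \left(-29913\right) = -644954193$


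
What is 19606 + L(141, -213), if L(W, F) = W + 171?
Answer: 19918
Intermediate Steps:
L(W, F) = 171 + W
19606 + L(141, -213) = 19606 + (171 + 141) = 19606 + 312 = 19918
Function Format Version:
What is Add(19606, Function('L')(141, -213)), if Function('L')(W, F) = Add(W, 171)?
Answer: 19918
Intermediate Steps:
Function('L')(W, F) = Add(171, W)
Add(19606, Function('L')(141, -213)) = Add(19606, Add(171, 141)) = Add(19606, 312) = 19918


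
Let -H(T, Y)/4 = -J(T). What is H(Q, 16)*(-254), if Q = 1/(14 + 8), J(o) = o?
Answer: -508/11 ≈ -46.182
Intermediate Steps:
Q = 1/22 ≈ 0.045455
H(T, Y) = 4*T (H(T, Y) = -(-4)*T = 4*T)
H(Q, 16)*(-254) = (4*(1/22))*(-254) = (2/11)*(-254) = -508/11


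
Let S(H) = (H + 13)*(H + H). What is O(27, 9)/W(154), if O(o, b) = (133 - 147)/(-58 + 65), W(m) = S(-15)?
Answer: -1/30 ≈ -0.033333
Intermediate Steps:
S(H) = 2*H*(13 + H) (S(H) = (13 + H)*(2*H) = 2*H*(13 + H))
W(m) = 60 (W(m) = 2*(-15)*(13 - 15) = 2*(-15)*(-2) = 60)
O(o, b) = -2 (O(o, b) = -14/7 = -14*⅐ = -2)
O(27, 9)/W(154) = -2/60 = -2*1/60 = -1/30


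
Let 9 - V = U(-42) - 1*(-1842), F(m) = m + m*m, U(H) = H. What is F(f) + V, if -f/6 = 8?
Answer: 465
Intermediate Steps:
f = -48 (f = -6*8 = -48)
F(m) = m + m²
V = -1791 (V = 9 - (-42 - 1*(-1842)) = 9 - (-42 + 1842) = 9 - 1*1800 = 9 - 1800 = -1791)
F(f) + V = -48*(1 - 48) - 1791 = -48*(-47) - 1791 = 2256 - 1791 = 465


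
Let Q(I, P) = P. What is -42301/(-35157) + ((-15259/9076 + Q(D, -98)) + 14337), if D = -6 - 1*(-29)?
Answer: 4543297809961/319084932 ≈ 14239.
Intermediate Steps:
D = 23 (D = -6 + 29 = 23)
-42301/(-35157) + ((-15259/9076 + Q(D, -98)) + 14337) = -42301/(-35157) + ((-15259/9076 - 98) + 14337) = -42301*(-1/35157) + ((-15259*1/9076 - 98) + 14337) = 42301/35157 + ((-15259/9076 - 98) + 14337) = 42301/35157 + (-904707/9076 + 14337) = 42301/35157 + 129217905/9076 = 4543297809961/319084932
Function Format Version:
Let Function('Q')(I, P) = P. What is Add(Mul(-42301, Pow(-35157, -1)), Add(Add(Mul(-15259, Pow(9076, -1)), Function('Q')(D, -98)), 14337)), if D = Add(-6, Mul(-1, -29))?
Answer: Rational(4543297809961, 319084932) ≈ 14239.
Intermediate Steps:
D = 23 (D = Add(-6, 29) = 23)
Add(Mul(-42301, Pow(-35157, -1)), Add(Add(Mul(-15259, Pow(9076, -1)), Function('Q')(D, -98)), 14337)) = Add(Mul(-42301, Pow(-35157, -1)), Add(Add(Mul(-15259, Pow(9076, -1)), -98), 14337)) = Add(Mul(-42301, Rational(-1, 35157)), Add(Add(Mul(-15259, Rational(1, 9076)), -98), 14337)) = Add(Rational(42301, 35157), Add(Add(Rational(-15259, 9076), -98), 14337)) = Add(Rational(42301, 35157), Add(Rational(-904707, 9076), 14337)) = Add(Rational(42301, 35157), Rational(129217905, 9076)) = Rational(4543297809961, 319084932)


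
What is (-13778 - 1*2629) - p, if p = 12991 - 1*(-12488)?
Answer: -41886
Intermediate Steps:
p = 25479 (p = 12991 + 12488 = 25479)
(-13778 - 1*2629) - p = (-13778 - 1*2629) - 1*25479 = (-13778 - 2629) - 25479 = -16407 - 25479 = -41886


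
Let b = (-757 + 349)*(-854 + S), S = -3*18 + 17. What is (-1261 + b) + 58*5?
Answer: 362557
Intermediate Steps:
S = -37 (S = -54 + 17 = -37)
b = 363528 (b = (-757 + 349)*(-854 - 37) = -408*(-891) = 363528)
(-1261 + b) + 58*5 = (-1261 + 363528) + 58*5 = 362267 + 290 = 362557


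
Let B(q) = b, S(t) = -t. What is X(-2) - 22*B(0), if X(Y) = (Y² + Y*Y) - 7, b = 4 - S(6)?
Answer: -219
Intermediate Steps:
b = 10 (b = 4 - (-1)*6 = 4 - 1*(-6) = 4 + 6 = 10)
B(q) = 10
X(Y) = -7 + 2*Y² (X(Y) = (Y² + Y²) - 7 = 2*Y² - 7 = -7 + 2*Y²)
X(-2) - 22*B(0) = (-7 + 2*(-2)²) - 22*10 = (-7 + 2*4) - 220 = (-7 + 8) - 220 = 1 - 220 = -219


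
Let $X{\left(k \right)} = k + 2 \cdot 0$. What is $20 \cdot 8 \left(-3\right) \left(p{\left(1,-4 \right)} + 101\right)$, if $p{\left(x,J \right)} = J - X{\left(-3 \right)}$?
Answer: $-48000$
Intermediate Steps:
$X{\left(k \right)} = k$ ($X{\left(k \right)} = k + 0 = k$)
$p{\left(x,J \right)} = 3 + J$ ($p{\left(x,J \right)} = J - -3 = J + 3 = 3 + J$)
$20 \cdot 8 \left(-3\right) \left(p{\left(1,-4 \right)} + 101\right) = 20 \cdot 8 \left(-3\right) \left(\left(3 - 4\right) + 101\right) = 20 \left(- 24 \left(-1 + 101\right)\right) = 20 \left(\left(-24\right) 100\right) = 20 \left(-2400\right) = -48000$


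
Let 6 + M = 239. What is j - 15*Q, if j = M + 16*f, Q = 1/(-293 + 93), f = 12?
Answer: 17003/40 ≈ 425.08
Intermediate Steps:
M = 233 (M = -6 + 239 = 233)
Q = -1/200 (Q = 1/(-200) = -1/200 ≈ -0.0050000)
j = 425 (j = 233 + 16*12 = 233 + 192 = 425)
j - 15*Q = 425 - 15*(-1/200) = 425 + 3/40 = 17003/40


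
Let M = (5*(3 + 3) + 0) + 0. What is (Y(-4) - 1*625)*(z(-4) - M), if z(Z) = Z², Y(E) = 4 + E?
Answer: 8750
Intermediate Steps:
M = 30 (M = (5*6 + 0) + 0 = (30 + 0) + 0 = 30 + 0 = 30)
(Y(-4) - 1*625)*(z(-4) - M) = ((4 - 4) - 1*625)*((-4)² - 1*30) = (0 - 625)*(16 - 30) = -625*(-14) = 8750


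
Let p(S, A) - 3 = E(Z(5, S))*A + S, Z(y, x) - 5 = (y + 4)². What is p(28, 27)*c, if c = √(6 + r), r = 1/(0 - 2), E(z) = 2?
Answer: 85*√22/2 ≈ 199.34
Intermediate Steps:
Z(y, x) = 5 + (4 + y)² (Z(y, x) = 5 + (y + 4)² = 5 + (4 + y)²)
r = -½ (r = 1/(-2) = -½ ≈ -0.50000)
p(S, A) = 3 + S + 2*A (p(S, A) = 3 + (2*A + S) = 3 + (S + 2*A) = 3 + S + 2*A)
c = √22/2 (c = √(6 - ½) = √(11/2) = √22/2 ≈ 2.3452)
p(28, 27)*c = (3 + 28 + 2*27)*(√22/2) = (3 + 28 + 54)*(√22/2) = 85*(√22/2) = 85*√22/2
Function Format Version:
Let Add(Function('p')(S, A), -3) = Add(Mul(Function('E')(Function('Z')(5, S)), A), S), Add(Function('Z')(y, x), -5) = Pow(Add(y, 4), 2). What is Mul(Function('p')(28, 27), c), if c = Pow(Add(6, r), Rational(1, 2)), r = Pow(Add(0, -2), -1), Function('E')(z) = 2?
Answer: Mul(Rational(85, 2), Pow(22, Rational(1, 2))) ≈ 199.34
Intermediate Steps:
Function('Z')(y, x) = Add(5, Pow(Add(4, y), 2)) (Function('Z')(y, x) = Add(5, Pow(Add(y, 4), 2)) = Add(5, Pow(Add(4, y), 2)))
r = Rational(-1, 2) (r = Pow(-2, -1) = Rational(-1, 2) ≈ -0.50000)
Function('p')(S, A) = Add(3, S, Mul(2, A)) (Function('p')(S, A) = Add(3, Add(Mul(2, A), S)) = Add(3, Add(S, Mul(2, A))) = Add(3, S, Mul(2, A)))
c = Mul(Rational(1, 2), Pow(22, Rational(1, 2))) (c = Pow(Add(6, Rational(-1, 2)), Rational(1, 2)) = Pow(Rational(11, 2), Rational(1, 2)) = Mul(Rational(1, 2), Pow(22, Rational(1, 2))) ≈ 2.3452)
Mul(Function('p')(28, 27), c) = Mul(Add(3, 28, Mul(2, 27)), Mul(Rational(1, 2), Pow(22, Rational(1, 2)))) = Mul(Add(3, 28, 54), Mul(Rational(1, 2), Pow(22, Rational(1, 2)))) = Mul(85, Mul(Rational(1, 2), Pow(22, Rational(1, 2)))) = Mul(Rational(85, 2), Pow(22, Rational(1, 2)))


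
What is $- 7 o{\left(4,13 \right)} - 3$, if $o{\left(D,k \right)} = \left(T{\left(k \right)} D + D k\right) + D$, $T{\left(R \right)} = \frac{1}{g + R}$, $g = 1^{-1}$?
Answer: $-397$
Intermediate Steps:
$g = 1$
$T{\left(R \right)} = \frac{1}{1 + R}$
$o{\left(D,k \right)} = D + D k + \frac{D}{1 + k}$ ($o{\left(D,k \right)} = \left(\frac{D}{1 + k} + D k\right) + D = \left(D k + \frac{D}{1 + k}\right) + D = D + D k + \frac{D}{1 + k}$)
$- 7 o{\left(4,13 \right)} - 3 = - 7 \left(4 + 4 \cdot 13 + \frac{4}{1 + 13}\right) - 3 = - 7 \left(4 + 52 + \frac{4}{14}\right) - 3 = - 7 \left(4 + 52 + 4 \cdot \frac{1}{14}\right) - 3 = - 7 \left(4 + 52 + \frac{2}{7}\right) - 3 = \left(-7\right) \frac{394}{7} - 3 = -394 - 3 = -397$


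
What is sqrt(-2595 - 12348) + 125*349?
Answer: 43625 + I*sqrt(14943) ≈ 43625.0 + 122.24*I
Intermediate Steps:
sqrt(-2595 - 12348) + 125*349 = sqrt(-14943) + 43625 = I*sqrt(14943) + 43625 = 43625 + I*sqrt(14943)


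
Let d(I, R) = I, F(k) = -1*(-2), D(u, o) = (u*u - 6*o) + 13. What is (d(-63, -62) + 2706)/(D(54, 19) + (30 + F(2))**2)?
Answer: 2643/3839 ≈ 0.68846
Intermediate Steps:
D(u, o) = 13 + u**2 - 6*o (D(u, o) = (u**2 - 6*o) + 13 = 13 + u**2 - 6*o)
F(k) = 2
(d(-63, -62) + 2706)/(D(54, 19) + (30 + F(2))**2) = (-63 + 2706)/((13 + 54**2 - 6*19) + (30 + 2)**2) = 2643/((13 + 2916 - 114) + 32**2) = 2643/(2815 + 1024) = 2643/3839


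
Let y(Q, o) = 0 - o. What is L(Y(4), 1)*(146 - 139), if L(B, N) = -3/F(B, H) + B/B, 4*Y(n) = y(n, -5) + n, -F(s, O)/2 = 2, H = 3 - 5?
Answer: 49/4 ≈ 12.250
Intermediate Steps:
H = -2
y(Q, o) = -o
F(s, O) = -4 (F(s, O) = -2*2 = -4)
Y(n) = 5/4 + n/4 (Y(n) = (-1*(-5) + n)/4 = (5 + n)/4 = 5/4 + n/4)
L(B, N) = 7/4 (L(B, N) = -3/(-4) + B/B = -3*(-1/4) + 1 = 3/4 + 1 = 7/4)
L(Y(4), 1)*(146 - 139) = 7*(146 - 139)/4 = (7/4)*7 = 49/4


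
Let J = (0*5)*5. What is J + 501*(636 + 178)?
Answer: 407814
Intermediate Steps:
J = 0 (J = 0*5 = 0)
J + 501*(636 + 178) = 0 + 501*(636 + 178) = 0 + 501*814 = 0 + 407814 = 407814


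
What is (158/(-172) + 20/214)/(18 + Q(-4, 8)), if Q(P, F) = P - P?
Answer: -2531/55212 ≈ -0.045841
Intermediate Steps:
Q(P, F) = 0
(158/(-172) + 20/214)/(18 + Q(-4, 8)) = (158/(-172) + 20/214)/(18 + 0) = (158*(-1/172) + 20*(1/214))/18 = (-79/86 + 10/107)/18 = (1/18)*(-7593/9202) = -2531/55212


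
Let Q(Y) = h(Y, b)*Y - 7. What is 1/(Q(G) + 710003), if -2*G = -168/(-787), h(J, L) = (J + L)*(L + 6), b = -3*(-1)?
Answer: 619369/439747791112 ≈ 1.4085e-6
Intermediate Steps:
b = 3
h(J, L) = (6 + L)*(J + L) (h(J, L) = (J + L)*(6 + L) = (6 + L)*(J + L))
G = -84/787 (G = -(-84)/(-787) = -(-84)*(-1)/787 = -½*168/787 = -84/787 ≈ -0.10673)
Q(Y) = -7 + Y*(27 + 9*Y) (Q(Y) = (3² + 6*Y + 6*3 + Y*3)*Y - 7 = (9 + 6*Y + 18 + 3*Y)*Y - 7 = (27 + 9*Y)*Y - 7 = Y*(27 + 9*Y) - 7 = -7 + Y*(27 + 9*Y))
1/(Q(G) + 710003) = 1/((-7 + 9*(-84/787)*(3 - 84/787)) + 710003) = 1/((-7 + 9*(-84/787)*(2277/787)) + 710003) = 1/((-7 - 1721412/619369) + 710003) = 1/(-6056995/619369 + 710003) = 1/(439747791112/619369) = 619369/439747791112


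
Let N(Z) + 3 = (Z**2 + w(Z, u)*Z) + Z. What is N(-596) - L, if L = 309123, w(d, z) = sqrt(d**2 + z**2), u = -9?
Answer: 45494 - 596*sqrt(355297) ≈ -3.0976e+5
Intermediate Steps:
N(Z) = -3 + Z + Z**2 + Z*sqrt(81 + Z**2) (N(Z) = -3 + ((Z**2 + sqrt(Z**2 + (-9)**2)*Z) + Z) = -3 + ((Z**2 + sqrt(Z**2 + 81)*Z) + Z) = -3 + ((Z**2 + sqrt(81 + Z**2)*Z) + Z) = -3 + ((Z**2 + Z*sqrt(81 + Z**2)) + Z) = -3 + (Z + Z**2 + Z*sqrt(81 + Z**2)) = -3 + Z + Z**2 + Z*sqrt(81 + Z**2))
N(-596) - L = (-3 - 596 + (-596)**2 - 596*sqrt(81 + (-596)**2)) - 1*309123 = (-3 - 596 + 355216 - 596*sqrt(81 + 355216)) - 309123 = (-3 - 596 + 355216 - 596*sqrt(355297)) - 309123 = (354617 - 596*sqrt(355297)) - 309123 = 45494 - 596*sqrt(355297)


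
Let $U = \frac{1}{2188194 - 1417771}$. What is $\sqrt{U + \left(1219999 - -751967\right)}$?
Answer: $\frac{\sqrt{1170463572334394837}}{770423} \approx 1404.3$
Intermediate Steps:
$U = \frac{1}{770423} \approx 1.298 \cdot 10^{-6}$
$\sqrt{U + \left(1219999 - -751967\right)} = \sqrt{\frac{1}{770423} + \left(1219999 - -751967\right)} = \sqrt{\frac{1}{770423} + \left(1219999 + 751967\right)} = \sqrt{\frac{1}{770423} + 1971966} = \sqrt{\frac{1519247961619}{770423}} = \frac{\sqrt{1170463572334394837}}{770423}$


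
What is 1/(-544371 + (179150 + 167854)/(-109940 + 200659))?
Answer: -90719/49384445745 ≈ -1.8370e-6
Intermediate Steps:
1/(-544371 + (179150 + 167854)/(-109940 + 200659)) = 1/(-544371 + 347004/90719) = 1/(-49384445745/90719) = -90719/49384445745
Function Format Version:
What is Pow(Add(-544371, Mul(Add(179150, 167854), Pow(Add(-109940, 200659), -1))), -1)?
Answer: Rational(-90719, 49384445745) ≈ -1.8370e-6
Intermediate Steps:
Pow(Add(-544371, Mul(Add(179150, 167854), Pow(Add(-109940, 200659), -1))), -1) = Pow(Add(-544371, Mul(347004, Pow(90719, -1))), -1) = Pow(Add(-544371, Mul(347004, Rational(1, 90719))), -1) = Pow(Add(-544371, Rational(347004, 90719)), -1) = Pow(Rational(-49384445745, 90719), -1) = Rational(-90719, 49384445745)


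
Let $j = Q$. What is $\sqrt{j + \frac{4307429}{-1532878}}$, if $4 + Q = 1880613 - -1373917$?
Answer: $\frac{\sqrt{7647201836531862322}}{1532878} \approx 1804.0$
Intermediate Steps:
$Q = 3254526$ ($Q = -4 + \left(1880613 - -1373917\right) = -4 + \left(1880613 + 1373917\right) = -4 + 3254530 = 3254526$)
$j = 3254526$
$\sqrt{j + \frac{4307429}{-1532878}} = \sqrt{3254526 + \frac{4307429}{-1532878}} = \sqrt{3254526 + 4307429 \left(- \frac{1}{1532878}\right)} = \sqrt{3254526 - \frac{4307429}{1532878}} = \sqrt{\frac{4988786998399}{1532878}} = \frac{\sqrt{7647201836531862322}}{1532878}$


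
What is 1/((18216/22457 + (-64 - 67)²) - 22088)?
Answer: -22457/110627423 ≈ -0.00020300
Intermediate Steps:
1/((18216/22457 + (-64 - 67)²) - 22088) = 1/((18216*(1/22457) + (-131)²) - 22088) = 1/((18216/22457 + 17161) - 22088) = 1/(385402793/22457 - 22088) = 1/(-110627423/22457) = -22457/110627423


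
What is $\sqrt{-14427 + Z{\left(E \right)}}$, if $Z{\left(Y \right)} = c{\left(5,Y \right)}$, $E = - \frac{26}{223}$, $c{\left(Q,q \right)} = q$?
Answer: $\frac{i \sqrt{717446081}}{223} \approx 120.11 i$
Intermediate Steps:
$E = - \frac{26}{223}$ ($E = \left(-26\right) \frac{1}{223} = - \frac{26}{223} \approx -0.11659$)
$Z{\left(Y \right)} = Y$
$\sqrt{-14427 + Z{\left(E \right)}} = \sqrt{-14427 - \frac{26}{223}} = \sqrt{- \frac{3217247}{223}} = \frac{i \sqrt{717446081}}{223}$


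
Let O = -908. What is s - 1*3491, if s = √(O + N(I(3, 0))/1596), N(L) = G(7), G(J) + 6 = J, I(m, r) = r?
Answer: -3491 + I*√578217633/798 ≈ -3491.0 + 30.133*I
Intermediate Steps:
G(J) = -6 + J
N(L) = 1 (N(L) = -6 + 7 = 1)
s = I*√578217633/798 (s = √(-908 + 1/1596) = √(-1449167/1596) = I*√578217633/798 ≈ 30.133*I)
s - 1*3491 = I*√578217633/798 - 1*3491 = I*√578217633/798 - 3491 = -3491 + I*√578217633/798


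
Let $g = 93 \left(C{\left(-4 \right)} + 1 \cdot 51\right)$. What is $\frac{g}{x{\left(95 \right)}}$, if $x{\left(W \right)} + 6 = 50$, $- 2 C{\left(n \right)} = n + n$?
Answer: $\frac{465}{4} \approx 116.25$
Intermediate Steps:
$C{\left(n \right)} = - n$ ($C{\left(n \right)} = - \frac{n + n}{2} = - \frac{2 n}{2} = - n$)
$x{\left(W \right)} = 44$ ($x{\left(W \right)} = -6 + 50 = 44$)
$g = 5115$ ($g = 93 \left(\left(-1\right) \left(-4\right) + 1 \cdot 51\right) = 93 \left(4 + 51\right) = 93 \cdot 55 = 5115$)
$\frac{g}{x{\left(95 \right)}} = \frac{5115}{44} = 5115 \cdot \frac{1}{44} = \frac{465}{4}$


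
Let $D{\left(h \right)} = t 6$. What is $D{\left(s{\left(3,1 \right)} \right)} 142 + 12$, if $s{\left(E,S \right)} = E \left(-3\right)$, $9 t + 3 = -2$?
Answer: $- \frac{1384}{3} \approx -461.33$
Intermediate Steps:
$t = - \frac{5}{9}$ ($t = - \frac{1}{3} + \frac{1}{9} \left(-2\right) = - \frac{1}{3} - \frac{2}{9} = - \frac{5}{9} \approx -0.55556$)
$s{\left(E,S \right)} = - 3 E$
$D{\left(h \right)} = - \frac{10}{3}$ ($D{\left(h \right)} = \left(- \frac{5}{9}\right) 6 = - \frac{10}{3}$)
$D{\left(s{\left(3,1 \right)} \right)} 142 + 12 = \left(- \frac{10}{3}\right) 142 + 12 = - \frac{1420}{3} + 12 = - \frac{1384}{3}$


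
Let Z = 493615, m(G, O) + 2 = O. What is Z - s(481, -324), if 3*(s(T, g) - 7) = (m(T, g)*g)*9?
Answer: 176736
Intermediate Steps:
m(G, O) = -2 + O
s(T, g) = 7 + 3*g*(-2 + g) (s(T, g) = 7 + (((-2 + g)*g)*9)/3 = 7 + ((g*(-2 + g))*9)/3 = 7 + (9*g*(-2 + g))/3 = 7 + 3*g*(-2 + g))
Z - s(481, -324) = 493615 - (7 + 3*(-324)*(-2 - 324)) = 493615 - (7 + 3*(-324)*(-326)) = 493615 - (7 + 316872) = 493615 - 1*316879 = 493615 - 316879 = 176736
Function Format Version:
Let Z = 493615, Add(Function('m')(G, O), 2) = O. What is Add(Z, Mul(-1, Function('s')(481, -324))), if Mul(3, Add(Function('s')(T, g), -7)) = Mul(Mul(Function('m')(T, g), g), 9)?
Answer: 176736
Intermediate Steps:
Function('m')(G, O) = Add(-2, O)
Function('s')(T, g) = Add(7, Mul(3, g, Add(-2, g))) (Function('s')(T, g) = Add(7, Mul(Rational(1, 3), Mul(Mul(Add(-2, g), g), 9))) = Add(7, Mul(Rational(1, 3), Mul(Mul(g, Add(-2, g)), 9))) = Add(7, Mul(Rational(1, 3), Mul(9, g, Add(-2, g)))) = Add(7, Mul(3, g, Add(-2, g))))
Add(Z, Mul(-1, Function('s')(481, -324))) = Add(493615, Mul(-1, Add(7, Mul(3, -324, Add(-2, -324))))) = Add(493615, Mul(-1, Add(7, Mul(3, -324, -326)))) = Add(493615, Mul(-1, Add(7, 316872))) = Add(493615, Mul(-1, 316879)) = Add(493615, -316879) = 176736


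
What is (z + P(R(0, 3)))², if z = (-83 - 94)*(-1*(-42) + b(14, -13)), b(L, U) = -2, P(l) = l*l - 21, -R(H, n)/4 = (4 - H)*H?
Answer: 50424201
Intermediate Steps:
R(H, n) = -4*H*(4 - H) (R(H, n) = -4*(4 - H)*H = -4*H*(4 - H))
P(l) = -21 + l² (P(l) = l² - 21 = -21 + l²)
z = -7080 (z = (-83 - 94)*(-1*(-42) - 2) = -177*(42 - 2) = -177*40 = -7080)
(z + P(R(0, 3)))² = (-7080 + (-21 + (4*0*(-4 + 0))²))² = (-7080 + (-21 + (4*0*(-4))²))² = (-7080 + (-21 + 0²))² = (-7080 + (-21 + 0))² = (-7080 - 21)² = (-7101)² = 50424201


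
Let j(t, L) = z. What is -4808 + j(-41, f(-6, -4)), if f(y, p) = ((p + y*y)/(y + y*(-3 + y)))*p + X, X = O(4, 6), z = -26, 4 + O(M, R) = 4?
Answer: -4834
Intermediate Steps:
O(M, R) = 0 (O(M, R) = -4 + 4 = 0)
X = 0
f(y, p) = p*(p + y²)/(y + y*(-3 + y)) (f(y, p) = ((p + y*y)/(y + y*(-3 + y)))*p + 0 = ((p + y²)/(y + y*(-3 + y)))*p + 0 = p*(p + y²)/(y + y*(-3 + y)) + 0 = p*(p + y²)/(y + y*(-3 + y)))
j(t, L) = -26
-4808 + j(-41, f(-6, -4)) = -4808 - 26 = -4834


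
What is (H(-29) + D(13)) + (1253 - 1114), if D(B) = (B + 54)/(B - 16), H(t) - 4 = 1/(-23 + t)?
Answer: 18821/156 ≈ 120.65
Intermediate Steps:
H(t) = 4 + 1/(-23 + t)
D(B) = (54 + B)/(-16 + B)
(H(-29) + D(13)) + (1253 - 1114) = ((-91 + 4*(-29))/(-23 - 29) + (54 + 13)/(-16 + 13)) + (1253 - 1114) = ((-91 - 116)/(-52) + 67/(-3)) + 139 = (-1/52*(-207) - ⅓*67) + 139 = (207/52 - 67/3) + 139 = -2863/156 + 139 = 18821/156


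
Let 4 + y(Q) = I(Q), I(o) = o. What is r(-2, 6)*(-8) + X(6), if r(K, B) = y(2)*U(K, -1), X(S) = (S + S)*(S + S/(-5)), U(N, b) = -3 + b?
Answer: -32/5 ≈ -6.4000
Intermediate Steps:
y(Q) = -4 + Q
X(S) = 8*S²/5 (X(S) = (2*S)*(S + S*(-⅕)) = (2*S)*(S - S/5) = (2*S)*(4*S/5) = 8*S²/5)
r(K, B) = 8 (r(K, B) = (-4 + 2)*(-3 - 1) = -2*(-4) = 8)
r(-2, 6)*(-8) + X(6) = 8*(-8) + (8/5)*6² = -64 + (8/5)*36 = -64 + 288/5 = -32/5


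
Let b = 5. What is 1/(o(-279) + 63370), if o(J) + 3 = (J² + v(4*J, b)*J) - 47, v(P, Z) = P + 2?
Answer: 1/451967 ≈ 2.2125e-6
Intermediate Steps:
v(P, Z) = 2 + P
o(J) = -50 + J² + J*(2 + 4*J) (o(J) = -3 + ((J² + (2 + 4*J)*J) - 47) = -3 + ((J² + J*(2 + 4*J)) - 47) = -3 + (-47 + J² + J*(2 + 4*J)) = -50 + J² + J*(2 + 4*J))
1/(o(-279) + 63370) = 1/((-50 + 2*(-279) + 5*(-279)²) + 63370) = 1/((-50 - 558 + 5*77841) + 63370) = 1/((-50 - 558 + 389205) + 63370) = 1/(388597 + 63370) = 1/451967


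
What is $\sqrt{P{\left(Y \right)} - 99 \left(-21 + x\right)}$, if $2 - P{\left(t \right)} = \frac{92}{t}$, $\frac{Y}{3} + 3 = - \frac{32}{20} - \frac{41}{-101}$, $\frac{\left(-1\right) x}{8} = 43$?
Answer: $\frac{\sqrt{40535159087}}{1059} \approx 190.12$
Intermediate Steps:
$x = -344$ ($x = \left(-8\right) 43 = -344$)
$Y = - \frac{6354}{505}$ ($Y = -9 + 3 \left(- \frac{32}{20} - \frac{41}{-101}\right) = -9 + 3 \left(\left(-32\right) \frac{1}{20} - - \frac{41}{101}\right) = -9 + 3 \left(- \frac{8}{5} + \frac{41}{101}\right) = -9 + 3 \left(- \frac{603}{505}\right) = -9 - \frac{1809}{505} = - \frac{6354}{505} \approx -12.582$)
$P{\left(t \right)} = 2 - \frac{92}{t}$
$\sqrt{P{\left(Y \right)} - 99 \left(-21 + x\right)} = \sqrt{\left(2 - \frac{92}{- \frac{6354}{505}}\right) - 99 \left(-21 - 344\right)} = \sqrt{\left(2 - - \frac{23230}{3177}\right) - -36135} = \sqrt{\left(2 + \frac{23230}{3177}\right) + 36135} = \sqrt{\frac{29584}{3177} + 36135} = \sqrt{\frac{114830479}{3177}} = \frac{\sqrt{40535159087}}{1059}$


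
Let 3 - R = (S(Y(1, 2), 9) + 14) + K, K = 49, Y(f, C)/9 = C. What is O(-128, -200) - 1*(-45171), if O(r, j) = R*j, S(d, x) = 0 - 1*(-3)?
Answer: 57771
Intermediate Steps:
Y(f, C) = 9*C
S(d, x) = 3 (S(d, x) = 0 + 3 = 3)
R = -63 (R = 3 - ((3 + 14) + 49) = 3 - (17 + 49) = 3 - 1*66 = 3 - 66 = -63)
O(r, j) = -63*j
O(-128, -200) - 1*(-45171) = -63*(-200) - 1*(-45171) = 12600 + 45171 = 57771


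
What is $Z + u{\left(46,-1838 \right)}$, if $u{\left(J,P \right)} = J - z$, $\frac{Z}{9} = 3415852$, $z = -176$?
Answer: $30742890$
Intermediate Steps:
$Z = 30742668$ ($Z = 9 \cdot 3415852 = 30742668$)
$u{\left(J,P \right)} = 176 + J$ ($u{\left(J,P \right)} = J - -176 = J + 176 = 176 + J$)
$Z + u{\left(46,-1838 \right)} = 30742668 + \left(176 + 46\right) = 30742668 + 222 = 30742890$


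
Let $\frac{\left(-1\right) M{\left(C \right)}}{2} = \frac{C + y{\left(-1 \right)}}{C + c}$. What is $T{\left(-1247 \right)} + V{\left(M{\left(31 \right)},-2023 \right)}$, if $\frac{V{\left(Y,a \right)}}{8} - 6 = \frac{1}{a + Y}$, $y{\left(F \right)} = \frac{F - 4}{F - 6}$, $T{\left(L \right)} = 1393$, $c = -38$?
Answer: $\frac{142201811}{98683} \approx 1441.0$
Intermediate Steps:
$y{\left(F \right)} = \frac{-4 + F}{-6 + F}$
$M{\left(C \right)} = - \frac{2 \left(\frac{5}{7} + C\right)}{-38 + C}$ ($M{\left(C \right)} = - 2 \frac{C + \frac{-4 - 1}{-6 - 1}}{C - 38} = - 2 \frac{C + \frac{1}{-7} \left(-5\right)}{-38 + C} = - 2 \frac{C - - \frac{5}{7}}{-38 + C} = - 2 \frac{C + \frac{5}{7}}{-38 + C} = - 2 \frac{\frac{5}{7} + C}{-38 + C} = - \frac{2 \left(\frac{5}{7} + C\right)}{-38 + C}$)
$V{\left(Y,a \right)} = 48 + \frac{8}{Y + a}$ ($V{\left(Y,a \right)} = 48 + \frac{8}{a + Y} = 48 + \frac{8}{Y + a}$)
$T{\left(-1247 \right)} + V{\left(M{\left(31 \right)},-2023 \right)} = 1393 + \frac{8 \left(1 + 6 \frac{2 \left(-5 - 217\right)}{7 \left(-38 + 31\right)} + 6 \left(-2023\right)\right)}{\frac{2 \left(-5 - 217\right)}{7 \left(-38 + 31\right)} - 2023} = 1393 + \frac{8 \left(1 + 6 \frac{2 \left(-5 - 217\right)}{7 \left(-7\right)} - 12138\right)}{\frac{2 \left(-5 - 217\right)}{7 \left(-7\right)} - 2023} = 1393 + \frac{8 \left(1 + 6 \cdot \frac{2}{7} \left(- \frac{1}{7}\right) \left(-222\right) - 12138\right)}{\frac{2}{7} \left(- \frac{1}{7}\right) \left(-222\right) - 2023} = 1393 + \frac{8 \left(1 + 6 \cdot \frac{444}{49} - 12138\right)}{\frac{444}{49} - 2023} = 1393 + \frac{8 \left(1 + \frac{2664}{49} - 12138\right)}{- \frac{98683}{49}} = 1393 + 8 \left(- \frac{49}{98683}\right) \left(- \frac{592049}{49}\right) = 1393 + \frac{4736392}{98683} = \frac{142201811}{98683}$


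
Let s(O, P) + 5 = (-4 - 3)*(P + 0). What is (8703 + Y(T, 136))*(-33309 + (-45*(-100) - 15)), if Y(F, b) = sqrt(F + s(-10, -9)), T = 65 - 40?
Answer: -250855272 - 28824*sqrt(83) ≈ -2.5112e+8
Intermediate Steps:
s(O, P) = -5 - 7*P (s(O, P) = -5 + (-4 - 3)*(P + 0) = -5 - 7*P)
T = 25
Y(F, b) = sqrt(58 + F) (Y(F, b) = sqrt(F + (-5 - 7*(-9))) = sqrt(F + (-5 + 63)) = sqrt(F + 58) = sqrt(58 + F))
(8703 + Y(T, 136))*(-33309 + (-45*(-100) - 15)) = (8703 + sqrt(58 + 25))*(-33309 + (-45*(-100) - 15)) = (8703 + sqrt(83))*(-33309 + (4500 - 15)) = (8703 + sqrt(83))*(-33309 + 4485) = (8703 + sqrt(83))*(-28824) = -250855272 - 28824*sqrt(83)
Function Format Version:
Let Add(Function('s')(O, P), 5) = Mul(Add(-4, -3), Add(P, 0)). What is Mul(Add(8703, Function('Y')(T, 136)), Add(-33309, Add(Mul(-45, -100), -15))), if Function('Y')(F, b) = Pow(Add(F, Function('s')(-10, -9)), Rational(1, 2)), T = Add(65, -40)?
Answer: Add(-250855272, Mul(-28824, Pow(83, Rational(1, 2)))) ≈ -2.5112e+8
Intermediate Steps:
Function('s')(O, P) = Add(-5, Mul(-7, P)) (Function('s')(O, P) = Add(-5, Mul(Add(-4, -3), Add(P, 0))) = Add(-5, Mul(-7, P)))
T = 25
Function('Y')(F, b) = Pow(Add(58, F), Rational(1, 2)) (Function('Y')(F, b) = Pow(Add(F, Add(-5, Mul(-7, -9))), Rational(1, 2)) = Pow(Add(F, Add(-5, 63)), Rational(1, 2)) = Pow(Add(F, 58), Rational(1, 2)) = Pow(Add(58, F), Rational(1, 2)))
Mul(Add(8703, Function('Y')(T, 136)), Add(-33309, Add(Mul(-45, -100), -15))) = Mul(Add(8703, Pow(Add(58, 25), Rational(1, 2))), Add(-33309, Add(Mul(-45, -100), -15))) = Mul(Add(8703, Pow(83, Rational(1, 2))), Add(-33309, Add(4500, -15))) = Mul(Add(8703, Pow(83, Rational(1, 2))), Add(-33309, 4485)) = Mul(Add(8703, Pow(83, Rational(1, 2))), -28824) = Add(-250855272, Mul(-28824, Pow(83, Rational(1, 2))))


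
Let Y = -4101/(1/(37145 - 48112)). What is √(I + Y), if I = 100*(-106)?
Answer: √44965067 ≈ 6705.6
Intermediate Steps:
I = -10600
Y = 44975667 (Y = -4101/(1/(-10967)) = -4101/(-1/10967) = -4101*(-10967) = 44975667)
√(I + Y) = √(-10600 + 44975667) = √44965067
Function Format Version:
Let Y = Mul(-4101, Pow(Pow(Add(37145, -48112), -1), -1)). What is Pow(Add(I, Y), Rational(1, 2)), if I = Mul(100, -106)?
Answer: Pow(44965067, Rational(1, 2)) ≈ 6705.6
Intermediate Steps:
I = -10600
Y = 44975667 (Y = Mul(-4101, Pow(Pow(-10967, -1), -1)) = Mul(-4101, Pow(Rational(-1, 10967), -1)) = Mul(-4101, -10967) = 44975667)
Pow(Add(I, Y), Rational(1, 2)) = Pow(Add(-10600, 44975667), Rational(1, 2)) = Pow(44965067, Rational(1, 2))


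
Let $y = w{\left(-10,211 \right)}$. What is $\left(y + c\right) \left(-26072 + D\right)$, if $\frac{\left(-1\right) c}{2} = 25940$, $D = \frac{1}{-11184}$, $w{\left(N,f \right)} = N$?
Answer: $\frac{7565283065305}{5592} \approx 1.3529 \cdot 10^{9}$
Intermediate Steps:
$y = -10$
$D = - \frac{1}{11184} \approx -8.9413 \cdot 10^{-5}$
$c = -51880$ ($c = \left(-2\right) 25940 = -51880$)
$\left(y + c\right) \left(-26072 + D\right) = \left(-10 - 51880\right) \left(-26072 - \frac{1}{11184}\right) = \left(-51890\right) \left(- \frac{291589249}{11184}\right) = \frac{7565283065305}{5592}$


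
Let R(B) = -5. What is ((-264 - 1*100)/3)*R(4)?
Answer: 1820/3 ≈ 606.67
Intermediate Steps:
((-264 - 1*100)/3)*R(4) = ((-264 - 1*100)/3)*(-5) = ((-264 - 100)*(1/3))*(-5) = -364*1/3*(-5) = -364/3*(-5) = 1820/3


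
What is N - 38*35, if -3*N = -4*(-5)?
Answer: -4010/3 ≈ -1336.7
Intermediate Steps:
N = -20/3 (N = -(-4)*(-5)/3 = -⅓*20 = -20/3 ≈ -6.6667)
N - 38*35 = -20/3 - 38*35 = -20/3 - 1330 = -4010/3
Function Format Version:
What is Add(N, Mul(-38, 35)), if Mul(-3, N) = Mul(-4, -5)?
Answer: Rational(-4010, 3) ≈ -1336.7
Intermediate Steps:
N = Rational(-20, 3) (N = Mul(Rational(-1, 3), Mul(-4, -5)) = Mul(Rational(-1, 3), 20) = Rational(-20, 3) ≈ -6.6667)
Add(N, Mul(-38, 35)) = Add(Rational(-20, 3), Mul(-38, 35)) = Add(Rational(-20, 3), -1330) = Rational(-4010, 3)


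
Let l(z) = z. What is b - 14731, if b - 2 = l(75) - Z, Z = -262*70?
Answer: 3686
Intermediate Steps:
Z = -18340
b = 18417 (b = 2 + (75 - 1*(-18340)) = 2 + (75 + 18340) = 2 + 18415 = 18417)
b - 14731 = 18417 - 14731 = 3686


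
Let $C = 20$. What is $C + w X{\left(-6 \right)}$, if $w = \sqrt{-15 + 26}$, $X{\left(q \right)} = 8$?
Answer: $20 + 8 \sqrt{11} \approx 46.533$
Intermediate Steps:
$w = \sqrt{11} \approx 3.3166$
$C + w X{\left(-6 \right)} = 20 + \sqrt{11} \cdot 8 = 20 + 8 \sqrt{11}$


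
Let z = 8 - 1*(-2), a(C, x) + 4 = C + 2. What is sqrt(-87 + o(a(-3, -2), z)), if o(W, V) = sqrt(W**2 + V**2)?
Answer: sqrt(-87 + 5*sqrt(5)) ≈ 8.7074*I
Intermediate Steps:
a(C, x) = -2 + C (a(C, x) = -4 + (C + 2) = -4 + (2 + C) = -2 + C)
z = 10 (z = 8 + 2 = 10)
o(W, V) = sqrt(V**2 + W**2)
sqrt(-87 + o(a(-3, -2), z)) = sqrt(-87 + sqrt(10**2 + (-2 - 3)**2)) = sqrt(-87 + sqrt(100 + (-5)**2)) = sqrt(-87 + sqrt(100 + 25)) = sqrt(-87 + sqrt(125)) = sqrt(-87 + 5*sqrt(5))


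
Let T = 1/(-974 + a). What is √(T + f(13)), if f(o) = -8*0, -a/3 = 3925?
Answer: I*√12749/12749 ≈ 0.0088565*I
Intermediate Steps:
a = -11775 (a = -3*3925 = -11775)
f(o) = 0
T = -1/12749 (T = 1/(-974 - 11775) = 1/(-12749) = -1/12749 ≈ -7.8438e-5)
√(T + f(13)) = √(-1/12749 + 0) = √(-1/12749) = I*√12749/12749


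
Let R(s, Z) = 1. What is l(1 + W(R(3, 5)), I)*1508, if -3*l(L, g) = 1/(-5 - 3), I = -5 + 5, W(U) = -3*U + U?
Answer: 377/6 ≈ 62.833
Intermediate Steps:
W(U) = -2*U
I = 0
l(L, g) = 1/24 (l(L, g) = -1/(3*(-5 - 3)) = -⅓/(-8) = -⅓*(-⅛) = 1/24)
l(1 + W(R(3, 5)), I)*1508 = (1/24)*1508 = 377/6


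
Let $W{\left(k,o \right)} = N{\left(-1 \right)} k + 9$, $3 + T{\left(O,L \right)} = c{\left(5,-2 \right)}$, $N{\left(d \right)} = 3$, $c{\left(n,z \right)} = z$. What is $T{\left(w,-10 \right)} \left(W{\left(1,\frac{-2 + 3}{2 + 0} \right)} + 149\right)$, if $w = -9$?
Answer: $-805$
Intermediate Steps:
$T{\left(O,L \right)} = -5$ ($T{\left(O,L \right)} = -3 - 2 = -5$)
$W{\left(k,o \right)} = 9 + 3 k$ ($W{\left(k,o \right)} = 3 k + 9 = 9 + 3 k$)
$T{\left(w,-10 \right)} \left(W{\left(1,\frac{-2 + 3}{2 + 0} \right)} + 149\right) = - 5 \left(\left(9 + 3 \cdot 1\right) + 149\right) = - 5 \left(\left(9 + 3\right) + 149\right) = - 5 \left(12 + 149\right) = \left(-5\right) 161 = -805$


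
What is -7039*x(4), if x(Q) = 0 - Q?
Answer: 28156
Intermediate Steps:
x(Q) = -Q
-7039*x(4) = -(-7039)*4 = -7039*(-4) = 28156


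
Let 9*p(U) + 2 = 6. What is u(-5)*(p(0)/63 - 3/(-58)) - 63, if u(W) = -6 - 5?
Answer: -2093081/32886 ≈ -63.647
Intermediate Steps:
p(U) = 4/9 (p(U) = -2/9 + (1/9)*6 = -2/9 + 2/3 = 4/9)
u(W) = -11
u(-5)*(p(0)/63 - 3/(-58)) - 63 = -11*((4/9)/63 - 3/(-58)) - 63 = -11*((4/9)*(1/63) - 3*(-1/58)) - 63 = -11*(4/567 + 3/58) - 63 = -11*1933/32886 - 63 = -21263/32886 - 63 = -2093081/32886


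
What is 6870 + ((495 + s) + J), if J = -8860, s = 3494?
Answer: 1999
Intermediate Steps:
6870 + ((495 + s) + J) = 6870 + ((495 + 3494) - 8860) = 6870 + (3989 - 8860) = 6870 - 4871 = 1999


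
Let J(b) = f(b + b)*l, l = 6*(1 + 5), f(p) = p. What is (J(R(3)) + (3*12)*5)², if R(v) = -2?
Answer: 1296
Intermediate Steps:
l = 36 (l = 6*6 = 36)
J(b) = 72*b (J(b) = (b + b)*36 = (2*b)*36 = 72*b)
(J(R(3)) + (3*12)*5)² = (72*(-2) + (3*12)*5)² = (-144 + 36*5)² = (-144 + 180)² = 36² = 1296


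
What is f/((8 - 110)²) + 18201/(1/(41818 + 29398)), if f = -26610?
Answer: 2247614984909/1734 ≈ 1.2962e+9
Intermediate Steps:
f/((8 - 110)²) + 18201/(1/(41818 + 29398)) = -26610/(8 - 110)² + 18201/(1/(41818 + 29398)) = -26610/((-102)²) + 18201/(1/71216) = -26610/10404 + 18201/(1/71216) = -26610*1/10404 + 18201*71216 = -4435/1734 + 1296202416 = 2247614984909/1734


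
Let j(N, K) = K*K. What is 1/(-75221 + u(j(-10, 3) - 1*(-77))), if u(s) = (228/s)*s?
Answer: -1/74993 ≈ -1.3335e-5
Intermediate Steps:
j(N, K) = K²
u(s) = 228
1/(-75221 + u(j(-10, 3) - 1*(-77))) = 1/(-75221 + 228) = 1/(-74993) = -1/74993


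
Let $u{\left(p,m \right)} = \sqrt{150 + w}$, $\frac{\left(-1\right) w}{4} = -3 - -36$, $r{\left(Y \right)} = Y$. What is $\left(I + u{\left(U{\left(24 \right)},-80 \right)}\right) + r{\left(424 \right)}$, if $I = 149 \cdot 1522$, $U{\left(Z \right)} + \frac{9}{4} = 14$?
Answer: $227202 + 3 \sqrt{2} \approx 2.2721 \cdot 10^{5}$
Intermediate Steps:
$U{\left(Z \right)} = \frac{47}{4}$ ($U{\left(Z \right)} = - \frac{9}{4} + 14 = \frac{47}{4}$)
$w = -132$ ($w = - 4 \left(-3 - -36\right) = - 4 \left(-3 + 36\right) = \left(-4\right) 33 = -132$)
$u{\left(p,m \right)} = 3 \sqrt{2}$ ($u{\left(p,m \right)} = \sqrt{150 - 132} = \sqrt{18} = 3 \sqrt{2}$)
$I = 226778$
$\left(I + u{\left(U{\left(24 \right)},-80 \right)}\right) + r{\left(424 \right)} = \left(226778 + 3 \sqrt{2}\right) + 424 = 227202 + 3 \sqrt{2}$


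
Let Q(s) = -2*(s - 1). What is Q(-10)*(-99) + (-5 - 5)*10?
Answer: -2278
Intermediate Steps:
Q(s) = 2 - 2*s (Q(s) = -2*(-1 + s) = 2 - 2*s)
Q(-10)*(-99) + (-5 - 5)*10 = (2 - 2*(-10))*(-99) + (-5 - 5)*10 = (2 + 20)*(-99) - 10*10 = 22*(-99) - 100 = -2178 - 100 = -2278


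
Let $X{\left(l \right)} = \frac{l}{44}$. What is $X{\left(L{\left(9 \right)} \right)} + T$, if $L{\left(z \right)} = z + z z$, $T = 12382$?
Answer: $\frac{272449}{22} \approx 12384.0$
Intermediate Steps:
$L{\left(z \right)} = z + z^{2}$
$X{\left(l \right)} = \frac{l}{44}$ ($X{\left(l \right)} = l \frac{1}{44} = \frac{l}{44}$)
$X{\left(L{\left(9 \right)} \right)} + T = \frac{9 \left(1 + 9\right)}{44} + 12382 = \frac{9 \cdot 10}{44} + 12382 = \frac{1}{44} \cdot 90 + 12382 = \frac{45}{22} + 12382 = \frac{272449}{22}$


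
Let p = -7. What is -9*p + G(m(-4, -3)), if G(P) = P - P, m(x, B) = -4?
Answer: 63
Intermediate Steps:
G(P) = 0
-9*p + G(m(-4, -3)) = -9*(-7) + 0 = 63 + 0 = 63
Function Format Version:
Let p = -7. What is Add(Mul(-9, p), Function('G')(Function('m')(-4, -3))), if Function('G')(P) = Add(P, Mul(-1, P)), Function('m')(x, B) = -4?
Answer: 63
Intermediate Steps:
Function('G')(P) = 0
Add(Mul(-9, p), Function('G')(Function('m')(-4, -3))) = Add(Mul(-9, -7), 0) = Add(63, 0) = 63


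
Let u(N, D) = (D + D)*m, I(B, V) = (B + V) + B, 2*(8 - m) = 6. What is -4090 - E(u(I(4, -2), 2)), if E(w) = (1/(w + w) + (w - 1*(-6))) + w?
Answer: -165441/40 ≈ -4136.0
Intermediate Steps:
m = 5 (m = 8 - 1/2*6 = 8 - 3 = 5)
I(B, V) = V + 2*B
u(N, D) = 10*D (u(N, D) = (D + D)*5 = (2*D)*5 = 10*D)
E(w) = 6 + 1/(2*w) + 2*w (E(w) = (1/(2*w) + (w + 6)) + w = (1/(2*w) + (6 + w)) + w = (6 + w + 1/(2*w)) + w = 6 + 1/(2*w) + 2*w)
-4090 - E(u(I(4, -2), 2)) = -4090 - (6 + 1/(2*((10*2))) + 2*(10*2)) = -4090 - (6 + (1/2)/20 + 2*20) = -4090 - (6 + (1/2)*(1/20) + 40) = -4090 - (6 + 1/40 + 40) = -4090 - 1*1841/40 = -4090 - 1841/40 = -165441/40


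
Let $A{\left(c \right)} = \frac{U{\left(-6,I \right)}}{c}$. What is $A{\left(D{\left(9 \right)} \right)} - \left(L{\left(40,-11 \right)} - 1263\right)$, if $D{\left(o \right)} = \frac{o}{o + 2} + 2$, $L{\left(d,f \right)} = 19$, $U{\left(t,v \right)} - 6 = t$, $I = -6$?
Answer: $1244$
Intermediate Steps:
$U{\left(t,v \right)} = 6 + t$
$D{\left(o \right)} = 2 + \frac{o}{2 + o}$ ($D{\left(o \right)} = \frac{o}{2 + o} + 2 = 2 + \frac{o}{2 + o}$)
$A{\left(c \right)} = 0$ ($A{\left(c \right)} = \frac{6 - 6}{c} = \frac{0}{c} = 0$)
$A{\left(D{\left(9 \right)} \right)} - \left(L{\left(40,-11 \right)} - 1263\right) = 0 - \left(19 - 1263\right) = 0 - -1244 = 0 + 1244 = 1244$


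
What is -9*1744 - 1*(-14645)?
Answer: -1051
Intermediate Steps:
-9*1744 - 1*(-14645) = -15696 + 14645 = -1051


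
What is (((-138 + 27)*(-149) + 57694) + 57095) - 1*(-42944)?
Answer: 174272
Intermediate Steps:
(((-138 + 27)*(-149) + 57694) + 57095) - 1*(-42944) = ((-111*(-149) + 57694) + 57095) + 42944 = ((16539 + 57694) + 57095) + 42944 = (74233 + 57095) + 42944 = 131328 + 42944 = 174272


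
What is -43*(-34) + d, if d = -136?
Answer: 1326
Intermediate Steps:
-43*(-34) + d = -43*(-34) - 136 = 1462 - 136 = 1326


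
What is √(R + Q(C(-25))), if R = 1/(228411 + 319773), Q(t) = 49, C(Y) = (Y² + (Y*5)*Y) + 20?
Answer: √3681194935782/274092 ≈ 7.0000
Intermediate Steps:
C(Y) = 20 + 6*Y² (C(Y) = (Y² + (5*Y)*Y) + 20 = (Y² + 5*Y²) + 20 = 6*Y² + 20 = 20 + 6*Y²)
R = 1/548184 ≈ 1.8242e-6
√(R + Q(C(-25))) = √(1/548184 + 49) = √(26861017/548184) = √3681194935782/274092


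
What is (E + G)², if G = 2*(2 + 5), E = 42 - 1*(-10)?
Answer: 4356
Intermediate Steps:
E = 52 (E = 42 + 10 = 52)
G = 14 (G = 2*7 = 14)
(E + G)² = (52 + 14)² = 66² = 4356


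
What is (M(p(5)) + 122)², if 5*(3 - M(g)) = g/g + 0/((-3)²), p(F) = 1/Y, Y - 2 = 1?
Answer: 389376/25 ≈ 15575.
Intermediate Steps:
Y = 3 (Y = 2 + 1 = 3)
p(F) = ⅓ (p(F) = 1/3 = ⅓)
M(g) = 14/5 (M(g) = 3 - (g/g + 0/((-3)²))/5 = 3 - (1 + 0/9)/5 = 3 - (1 + 0*(⅑))/5 = 3 - (1 + 0)/5 = 3 - ⅕*1 = 3 - ⅕ = 14/5)
(M(p(5)) + 122)² = (14/5 + 122)² = (624/5)² = 389376/25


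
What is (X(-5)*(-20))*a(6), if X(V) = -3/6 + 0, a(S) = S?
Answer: 60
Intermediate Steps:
X(V) = -½ (X(V) = -3*⅙ + 0 = -½ + 0 = -½)
(X(-5)*(-20))*a(6) = -½*(-20)*6 = 10*6 = 60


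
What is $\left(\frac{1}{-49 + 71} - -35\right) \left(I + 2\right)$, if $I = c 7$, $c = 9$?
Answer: $\frac{50115}{22} \approx 2278.0$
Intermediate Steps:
$I = 63$ ($I = 9 \cdot 7 = 63$)
$\left(\frac{1}{-49 + 71} - -35\right) \left(I + 2\right) = \left(\frac{1}{-49 + 71} - -35\right) \left(63 + 2\right) = \left(\frac{1}{22} + 35\right) 65 = \frac{771}{22} \cdot 65 = \frac{50115}{22}$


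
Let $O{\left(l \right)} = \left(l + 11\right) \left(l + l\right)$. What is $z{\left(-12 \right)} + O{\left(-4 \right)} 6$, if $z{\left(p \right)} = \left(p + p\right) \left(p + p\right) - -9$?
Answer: $249$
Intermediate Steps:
$z{\left(p \right)} = 9 + 4 p^{2}$ ($z{\left(p \right)} = 2 p 2 p + 9 = 4 p^{2} + 9 = 9 + 4 p^{2}$)
$O{\left(l \right)} = 2 l \left(11 + l\right)$ ($O{\left(l \right)} = \left(11 + l\right) 2 l = 2 l \left(11 + l\right)$)
$z{\left(-12 \right)} + O{\left(-4 \right)} 6 = \left(9 + 4 \left(-12\right)^{2}\right) + 2 \left(-4\right) \left(11 - 4\right) 6 = \left(9 + 4 \cdot 144\right) + 2 \left(-4\right) 7 \cdot 6 = \left(9 + 576\right) - 336 = 585 - 336 = 249$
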